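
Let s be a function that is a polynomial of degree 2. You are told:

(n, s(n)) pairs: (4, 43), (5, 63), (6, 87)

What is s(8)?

147

Write s(n) = an² + bn + c; the 3 given values yield a linear system in the 3 coefficients.
Solving, s(n) = 2n² + 2n + 3.
Then s(8) = 147.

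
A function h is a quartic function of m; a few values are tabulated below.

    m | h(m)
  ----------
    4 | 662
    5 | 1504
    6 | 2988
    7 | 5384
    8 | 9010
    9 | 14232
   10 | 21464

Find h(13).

First differences: 842, 1484, 2396, 3626, 5222, 7232. Second differences: 642, 912, 1230, 1596, 2010. Third differences: 270, 318, 366, 414. Fourth differences: 48, 48, 48.
Level-4 differences are constant, so h has degree 4.
Fitting a degree-4 polynomial gives h(m) = 2m^4 + m³ + 4m² + 7m - 6.
Then h(13) = 60080.

60080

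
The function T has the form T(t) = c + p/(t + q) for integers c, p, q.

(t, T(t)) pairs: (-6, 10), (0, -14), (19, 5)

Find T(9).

(T(t) − c)(t + q) = p for each data point; the three points give a linear system in c and q, then p follows.
Solving: c = 6, q = 1, p = -20, so T(t) = 6 − 20/(t + 1).
Then T(9) = 6 − 20/10 = 4.

4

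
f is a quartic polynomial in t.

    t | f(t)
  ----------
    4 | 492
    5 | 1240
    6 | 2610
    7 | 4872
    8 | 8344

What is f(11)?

29920

Write f(t) = at^4 + bt³ + ct² + dt + e; the 5 given values yield a linear system in the 5 coefficients.
Solving, f(t) = 2t^4 + t³ - 6t² + 3t.
Then f(11) = 29920.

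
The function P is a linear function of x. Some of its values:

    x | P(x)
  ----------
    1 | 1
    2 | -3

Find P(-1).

9

Write P(x) = ax + b; the 2 given values yield a linear system in the 2 coefficients.
Solving, P(x) = -4x + 5.
Then P(-1) = 9.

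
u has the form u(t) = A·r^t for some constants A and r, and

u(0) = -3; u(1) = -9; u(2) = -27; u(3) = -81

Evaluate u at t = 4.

Consecutive ratio: -9/(-3) = 3, and -27/(-9) = 3, so r = 3.
Then A·3^0 = -3 gives A = -3, and u(t) = -3·3^t.
u(4) = -3·3^4 = -243.

-243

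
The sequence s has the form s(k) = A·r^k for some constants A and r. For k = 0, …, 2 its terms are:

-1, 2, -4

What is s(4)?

-16

Consecutive ratio: 2/(-1) = -2, and -4/2 = -2, so r = -2.
Then A·(-2)^0 = -1 gives A = -1, and s(k) = -1·(-2)^k.
s(4) = -1·(-2)^4 = -16.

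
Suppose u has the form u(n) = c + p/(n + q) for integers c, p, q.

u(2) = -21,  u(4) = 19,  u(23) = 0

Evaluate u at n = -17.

(u(n) − c)(n + q) = p for each data point; the three points give a linear system in c and q, then p follows.
Solving: c = -1, q = -3, p = 20, so u(n) = -1 + 20/(n − 3).
Then u(-17) = -1 + 20/(-20) = -2.

-2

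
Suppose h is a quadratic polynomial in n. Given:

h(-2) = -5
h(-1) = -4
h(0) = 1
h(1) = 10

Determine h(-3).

-2

First differences: 1, 5, 9. Second differences: 4, 4.
Level-2 differences are constant, so h has degree 2.
Fitting a degree-2 polynomial gives h(n) = 2n² + 7n + 1.
Then h(-3) = -2.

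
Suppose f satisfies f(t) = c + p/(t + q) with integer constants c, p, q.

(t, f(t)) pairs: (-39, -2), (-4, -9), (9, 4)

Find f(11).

(f(t) − c)(t + q) = p for each data point; the three points give a linear system in c and q, then p follows.
Solving: c = -1, q = -1, p = 40, so f(t) = -1 + 40/(t − 1).
Then f(11) = -1 + 40/10 = 3.

3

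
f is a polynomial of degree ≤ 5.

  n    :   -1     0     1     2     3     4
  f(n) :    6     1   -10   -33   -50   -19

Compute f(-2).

35

Write f(n) = an^5 + bn^4 + cn³ + dn² + en + p; the 6 given values yield a linear system in the 6 coefficients.
Solving, the leading coefficient vanishes, and f(n) = n^4 - 3n³ - 4n² - 5n + 1.
Then f(-2) = 35.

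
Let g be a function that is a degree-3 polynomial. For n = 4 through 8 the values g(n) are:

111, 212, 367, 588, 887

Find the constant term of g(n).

Write g(n) = an³ + bn² + cn + d; the 5 given values yield a linear system in the 4 coefficients.
Solving, g(n) = 2n³ - 3n² + 6n + 7.
The constant term is g(0) = 7.

7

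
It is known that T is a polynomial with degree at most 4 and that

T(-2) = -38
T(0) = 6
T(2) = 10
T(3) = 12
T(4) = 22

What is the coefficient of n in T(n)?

8

Write T(n) = an^4 + bn³ + cn² + dn + e; the 5 given values yield a linear system in the 5 coefficients.
Solving, the leading coefficient vanishes, and T(n) = n³ - 5n² + 8n + 6.
The coefficient of n is 8.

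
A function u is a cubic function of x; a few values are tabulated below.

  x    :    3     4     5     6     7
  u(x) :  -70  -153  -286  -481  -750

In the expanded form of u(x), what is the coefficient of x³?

First differences: -83, -133, -195, -269. Second differences: -50, -62, -74. Third differences: -12, -12.
Level-3 differences are constant, so u has degree 3.
Fitting a degree-3 polynomial gives u(x) = -2x³ - x² - 2x - 1.
The coefficient of x³ is -2.

-2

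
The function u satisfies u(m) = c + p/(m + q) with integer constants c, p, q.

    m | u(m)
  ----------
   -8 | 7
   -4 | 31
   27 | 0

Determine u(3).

-4

(u(m) − c)(m + q) = p for each data point; the three points give a linear system in c and q, then p follows.
Solving: c = 1, q = 3, p = -30, so u(m) = 1 − 30/(m + 3).
Then u(3) = 1 − 30/6 = -4.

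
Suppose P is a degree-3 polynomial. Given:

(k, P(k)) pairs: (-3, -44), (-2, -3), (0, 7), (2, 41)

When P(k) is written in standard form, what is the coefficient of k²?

Write P(k) = ak³ + bk² + ck + d; the 4 given values yield a linear system in the 4 coefficients.
Solving, P(k) = 3k³ + 3k² - k + 7.
The coefficient of k² is 3.

3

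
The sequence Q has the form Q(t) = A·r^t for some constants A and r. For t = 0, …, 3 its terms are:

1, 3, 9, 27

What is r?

3

Consecutive ratio: 3/1 = 3, and 9/3 = 3, so r = 3.
Then A·3^0 = 1 gives A = 1, and Q(t) = 1·3^t.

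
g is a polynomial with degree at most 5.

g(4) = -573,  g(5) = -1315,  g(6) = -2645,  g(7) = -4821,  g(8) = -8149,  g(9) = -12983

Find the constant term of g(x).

First differences: -742, -1330, -2176, -3328, -4834. Second differences: -588, -846, -1152, -1506. Third differences: -258, -306, -354. Fourth differences: -48, -48.
Level-4 differences are constant, so g has degree 4.
Fitting a degree-4 polynomial gives g(x) = -2x^4 + x³ - 7x² - 2x - 5.
The constant term is g(0) = -5.

-5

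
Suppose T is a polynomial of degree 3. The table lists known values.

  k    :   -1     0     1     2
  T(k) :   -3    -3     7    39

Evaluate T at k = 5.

387

Write T(k) = ak³ + bk² + ck + d; the 4 given values yield a linear system in the 4 coefficients.
Solving, T(k) = 2k³ + 5k² + 3k - 3.
Then T(5) = 387.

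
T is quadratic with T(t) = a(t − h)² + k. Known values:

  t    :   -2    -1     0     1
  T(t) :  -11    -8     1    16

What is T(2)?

First differences 3, 9, 15; second difference 6 = 2a, so a = 3.
Expanding, the t-coefficient is −2ah = -6h; matching it to the data gives h = -2, and then k = -11.
So T(t) = 3(t + 2)² − 11.
T(2) = 3·4² − 11 = 37.

37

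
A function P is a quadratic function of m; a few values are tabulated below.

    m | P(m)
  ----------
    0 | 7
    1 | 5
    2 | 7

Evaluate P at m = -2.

23

Write P(m) = am² + bm + c; the 3 given values yield a linear system in the 3 coefficients.
Solving, P(m) = 2m² - 4m + 7.
Then P(-2) = 23.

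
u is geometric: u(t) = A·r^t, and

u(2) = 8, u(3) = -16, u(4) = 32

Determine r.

-2

Consecutive ratio: -16/8 = -2, and 32/(-16) = -2, so r = -2.
Then A·(-2)^2 = 8 gives A = 2, and u(t) = 2·(-2)^t.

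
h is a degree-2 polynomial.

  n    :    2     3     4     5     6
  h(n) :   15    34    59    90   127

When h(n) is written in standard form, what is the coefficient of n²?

3

First differences: 19, 25, 31, 37. Second differences: 6, 6, 6.
Level-2 differences are constant, so h has degree 2.
Fitting a degree-2 polynomial gives h(n) = 3n² + 4n - 5.
The coefficient of n² is 3.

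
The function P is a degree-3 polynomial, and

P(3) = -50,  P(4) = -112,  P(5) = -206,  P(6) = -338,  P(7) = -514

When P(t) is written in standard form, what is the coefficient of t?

First differences: -62, -94, -132, -176. Second differences: -32, -38, -44. Third differences: -6, -6.
Level-3 differences are constant, so P has degree 3.
Fitting a degree-3 polynomial gives P(t) = -t³ - 4t² + 3t + 4.
The coefficient of t is 3.

3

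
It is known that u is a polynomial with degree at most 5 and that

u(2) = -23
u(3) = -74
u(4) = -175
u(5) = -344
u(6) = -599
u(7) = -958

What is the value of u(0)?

1

First differences: -51, -101, -169, -255, -359. Second differences: -50, -68, -86, -104. Third differences: -18, -18, -18.
Level-3 differences are constant, so u has degree 3.
Fitting a degree-3 polynomial gives u(x) = -3x³ + 2x² - 4x + 1.
Then u(0) = 1.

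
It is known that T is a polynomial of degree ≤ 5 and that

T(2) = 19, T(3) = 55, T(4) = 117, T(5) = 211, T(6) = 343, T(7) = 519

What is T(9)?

1027

First differences: 36, 62, 94, 132, 176. Second differences: 26, 32, 38, 44. Third differences: 6, 6, 6.
Level-3 differences are constant, so T has degree 3.
Fitting a degree-3 polynomial gives T(n) = n³ + 4n² - 3n + 1.
Then T(9) = 1027.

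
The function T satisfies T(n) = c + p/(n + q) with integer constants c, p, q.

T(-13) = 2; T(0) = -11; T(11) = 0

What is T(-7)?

3

(T(n) − c)(n + q) = p for each data point; the three points give a linear system in c and q, then p follows.
Solving: c = 1, q = 1, p = -12, so T(n) = 1 − 12/(n + 1).
Then T(-7) = 1 − 12/(-6) = 3.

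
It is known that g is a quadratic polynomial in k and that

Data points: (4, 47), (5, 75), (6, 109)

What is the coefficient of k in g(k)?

Write g(k) = ak² + bk + c; the 3 given values yield a linear system in the 3 coefficients.
Solving, g(k) = 3k² + k - 5.
The coefficient of k is 1.

1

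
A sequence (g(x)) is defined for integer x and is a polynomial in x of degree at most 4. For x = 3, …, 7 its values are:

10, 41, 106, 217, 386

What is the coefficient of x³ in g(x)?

2

Write g(x) = ax^4 + bx³ + cx² + dx + e; the 5 given values yield a linear system in the 5 coefficients.
Solving, the leading coefficient vanishes, and g(x) = 2x³ - 7x² + 6x + 1.
The coefficient of x³ is 2.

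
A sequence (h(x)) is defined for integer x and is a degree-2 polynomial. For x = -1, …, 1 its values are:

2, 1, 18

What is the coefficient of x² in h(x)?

9

Write h(x) = ax² + bx + c; the 3 given values yield a linear system in the 3 coefficients.
Solving, h(x) = 9x² + 8x + 1.
The coefficient of x² is 9.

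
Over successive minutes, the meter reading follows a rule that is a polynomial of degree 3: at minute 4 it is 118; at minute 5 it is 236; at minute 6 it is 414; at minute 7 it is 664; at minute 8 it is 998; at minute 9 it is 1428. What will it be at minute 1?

Write the value at k as f(k).
Write f(k) = ak³ + bk² + ck + d; the 6 given values yield a linear system in the 4 coefficients.
Solving, f(k) = 2k³ - 4k + 6.
Then f(1) = 4.

4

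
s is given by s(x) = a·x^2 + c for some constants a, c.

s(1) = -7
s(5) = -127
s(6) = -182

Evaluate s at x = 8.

From s(1) = -7 and s(5) = -127: 1a + c = -7 and 25a + c = -127.
Subtracting: 24a = -120, so a = -5; then c = -7 − (-5)·1 = -2.
So s(x) = -5x² − 2, and s(8) = -322.

-322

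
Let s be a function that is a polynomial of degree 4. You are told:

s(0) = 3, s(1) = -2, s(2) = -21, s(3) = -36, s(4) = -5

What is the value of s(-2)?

Write s(m) = am^4 + bm³ + cm² + dm + e; the 5 given values yield a linear system in the 5 coefficients.
Solving, s(m) = m^4 - 3m³ - 5m² + 2m + 3.
Then s(-2) = 19.

19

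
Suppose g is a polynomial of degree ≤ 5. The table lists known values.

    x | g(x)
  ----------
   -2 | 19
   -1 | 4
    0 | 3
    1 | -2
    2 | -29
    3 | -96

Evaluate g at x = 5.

Write g(x) = ax^5 + bx^4 + cx³ + dx² + ex + p; the 6 given values yield a linear system in the 6 coefficients.
Solving, the top 2 coefficients vanish, and g(x) = -3x³ - 2x² + 3.
Then g(5) = -422.

-422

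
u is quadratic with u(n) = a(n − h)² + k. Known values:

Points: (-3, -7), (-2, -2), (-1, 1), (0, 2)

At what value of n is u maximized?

First differences 5, 3, 1; second difference -2 = 2a, so a = -1.
Expanding, the n-coefficient is −2ah = 2h; matching it to the data gives h = 0, and then k = 2.
So u(n) = -1(n + 0)² + 2.
Hence h = 0.

0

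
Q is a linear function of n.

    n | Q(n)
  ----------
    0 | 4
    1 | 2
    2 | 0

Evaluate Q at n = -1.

Write Q(n) = an + b; the 3 given values yield a linear system in the 2 coefficients.
Solving, Q(n) = -2n + 4.
Then Q(-1) = 6.

6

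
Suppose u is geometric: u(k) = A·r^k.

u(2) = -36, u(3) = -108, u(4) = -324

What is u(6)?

Consecutive ratio: -108/(-36) = 3, and -324/(-108) = 3, so r = 3.
Then A·3^2 = -36 gives A = -4, and u(k) = -4·3^k.
u(6) = -4·3^6 = -2916.

-2916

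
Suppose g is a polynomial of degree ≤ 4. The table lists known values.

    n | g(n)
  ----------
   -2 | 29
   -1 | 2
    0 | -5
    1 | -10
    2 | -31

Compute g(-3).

94

First differences: -27, -7, -5, -21. Second differences: 20, 2, -16. Third differences: -18, -18.
Level-3 differences are constant, so g has degree 3.
Fitting a degree-3 polynomial gives g(n) = -3n³ + n² - 3n - 5.
Then g(-3) = 94.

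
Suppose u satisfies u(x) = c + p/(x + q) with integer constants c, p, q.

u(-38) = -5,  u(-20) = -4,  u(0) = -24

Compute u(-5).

6

(u(x) − c)(x + q) = p for each data point; the three points give a linear system in c and q, then p follows.
Solving: c = -6, q = 2, p = -36, so u(x) = -6 − 36/(x + 2).
Then u(-5) = -6 − 36/(-3) = 6.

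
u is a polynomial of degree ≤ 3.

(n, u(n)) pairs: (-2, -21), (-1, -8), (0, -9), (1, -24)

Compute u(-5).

Write u(n) = an³ + bn² + cn + d; the 4 given values yield a linear system in the 4 coefficients.
Solving, the leading coefficient vanishes, and u(n) = -7n² - 8n - 9.
Then u(-5) = -144.

-144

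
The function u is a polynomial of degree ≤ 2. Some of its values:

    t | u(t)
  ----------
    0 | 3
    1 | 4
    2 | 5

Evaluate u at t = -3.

0

Write u(t) = at² + bt + c; the 3 given values yield a linear system in the 3 coefficients.
Solving, the leading coefficient vanishes, and u(t) = t + 3.
Then u(-3) = 0.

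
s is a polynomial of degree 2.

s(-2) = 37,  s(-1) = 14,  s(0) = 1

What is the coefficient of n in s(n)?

Write s(n) = an² + bn + c; the 3 given values yield a linear system in the 3 coefficients.
Solving, s(n) = 5n² - 8n + 1.
The coefficient of n is -8.

-8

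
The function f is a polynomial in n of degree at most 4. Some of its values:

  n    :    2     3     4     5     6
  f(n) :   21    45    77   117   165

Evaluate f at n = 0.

First differences: 24, 32, 40, 48. Second differences: 8, 8, 8.
Level-2 differences are constant, so f has degree 2.
Fitting a degree-2 polynomial gives f(n) = 4n² + 4n - 3.
Then f(0) = -3.

-3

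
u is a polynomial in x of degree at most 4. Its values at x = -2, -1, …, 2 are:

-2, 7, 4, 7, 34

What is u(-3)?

-41

First differences: 9, -3, 3, 27. Second differences: -12, 6, 24. Third differences: 18, 18.
Level-3 differences are constant, so u has degree 3.
Fitting a degree-3 polynomial gives u(x) = 3x³ + 3x² - 3x + 4.
Then u(-3) = -41.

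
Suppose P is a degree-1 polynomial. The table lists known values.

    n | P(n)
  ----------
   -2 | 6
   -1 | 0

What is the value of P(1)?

-12

Write P(n) = an + b; the 2 given values yield a linear system in the 2 coefficients.
Solving, P(n) = -6n - 6.
Then P(1) = -12.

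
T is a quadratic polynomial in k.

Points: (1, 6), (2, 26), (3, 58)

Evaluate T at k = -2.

Write T(k) = ak² + bk + c; the 3 given values yield a linear system in the 3 coefficients.
Solving, T(k) = 6k² + 2k - 2.
Then T(-2) = 18.

18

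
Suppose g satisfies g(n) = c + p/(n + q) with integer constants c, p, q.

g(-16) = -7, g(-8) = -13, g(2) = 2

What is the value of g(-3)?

32

(g(n) − c)(n + q) = p for each data point; the three points give a linear system in c and q, then p follows.
Solving: c = -4, q = 4, p = 36, so g(n) = -4 + 36/(n + 4).
Then g(-3) = -4 + 36/1 = 32.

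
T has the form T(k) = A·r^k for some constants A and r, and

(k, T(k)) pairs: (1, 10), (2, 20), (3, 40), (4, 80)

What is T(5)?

Consecutive ratio: 20/10 = 2, and 40/20 = 2, so r = 2.
Then A·2^1 = 10 gives A = 5, and T(k) = 5·2^k.
T(5) = 5·2^5 = 160.

160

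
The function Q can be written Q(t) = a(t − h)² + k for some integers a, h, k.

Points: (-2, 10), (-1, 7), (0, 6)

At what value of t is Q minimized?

First differences -3, -1; second difference 2 = 2a, so a = 1.
Expanding, the t-coefficient is −2ah = -2h; matching it to the data gives h = 0, and then k = 6.
So Q(t) = 1(t + 0)² + 6.
Hence h = 0.

0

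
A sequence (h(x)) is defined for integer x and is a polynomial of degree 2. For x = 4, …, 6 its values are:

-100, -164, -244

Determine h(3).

-52

Write h(x) = ax² + bx + c; the 3 given values yield a linear system in the 3 coefficients.
Solving, h(x) = -8x² + 8x - 4.
Then h(3) = -52.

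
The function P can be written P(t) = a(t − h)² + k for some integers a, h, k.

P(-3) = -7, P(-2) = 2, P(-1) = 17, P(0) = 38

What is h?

First differences 9, 15, 21; second difference 6 = 2a, so a = 3.
Expanding, the t-coefficient is −2ah = -6h; matching it to the data gives h = -4, and then k = -10.
So P(t) = 3(t + 4)² − 10.
Hence h = -4.

-4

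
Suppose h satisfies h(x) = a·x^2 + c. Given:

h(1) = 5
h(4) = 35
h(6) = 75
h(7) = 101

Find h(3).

From h(1) = 5 and h(4) = 35: 1a + c = 5 and 16a + c = 35.
Subtracting: 15a = 30, so a = 2; then c = 5 − 2·1 = 3.
So h(x) = 2x² + 3, and h(3) = 21.

21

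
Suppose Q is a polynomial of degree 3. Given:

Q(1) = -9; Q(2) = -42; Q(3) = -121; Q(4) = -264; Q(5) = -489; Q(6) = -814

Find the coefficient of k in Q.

3

First differences: -33, -79, -143, -225, -325. Second differences: -46, -64, -82, -100. Third differences: -18, -18, -18.
Level-3 differences are constant, so Q has degree 3.
Fitting a degree-3 polynomial gives Q(k) = -3k³ - 5k² + 3k - 4.
The coefficient of k is 3.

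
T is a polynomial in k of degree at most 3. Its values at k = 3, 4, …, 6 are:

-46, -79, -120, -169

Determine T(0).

Write T(k) = ak³ + bk² + ck + d; the 4 given values yield a linear system in the 4 coefficients.
Solving, the leading coefficient vanishes, and T(k) = -4k² - 5k + 5.
Then T(0) = 5.

5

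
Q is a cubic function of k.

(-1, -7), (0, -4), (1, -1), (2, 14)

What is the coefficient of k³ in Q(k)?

2

Write Q(k) = ak³ + bk² + ck + d; the 4 given values yield a linear system in the 4 coefficients.
Solving, Q(k) = 2k³ + k - 4.
The coefficient of k³ is 2.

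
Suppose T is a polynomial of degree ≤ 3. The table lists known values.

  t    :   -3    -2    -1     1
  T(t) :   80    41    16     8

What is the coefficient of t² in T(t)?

7

Write T(t) = at³ + bt² + ct + d; the 4 given values yield a linear system in the 4 coefficients.
Solving, the leading coefficient vanishes, and T(t) = 7t² - 4t + 5.
The coefficient of t² is 7.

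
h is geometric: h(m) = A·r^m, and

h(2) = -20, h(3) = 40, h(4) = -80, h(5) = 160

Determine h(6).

-320

Consecutive ratio: 40/(-20) = -2, and -80/40 = -2, so r = -2.
Then A·(-2)^2 = -20 gives A = -5, and h(m) = -5·(-2)^m.
h(6) = -5·(-2)^6 = -320.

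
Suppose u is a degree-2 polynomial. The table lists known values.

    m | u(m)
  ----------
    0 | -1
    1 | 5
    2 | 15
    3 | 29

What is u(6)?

Write u(m) = am² + bm + c; the 4 given values yield a linear system in the 3 coefficients.
Solving, u(m) = 2m² + 4m - 1.
Then u(6) = 95.

95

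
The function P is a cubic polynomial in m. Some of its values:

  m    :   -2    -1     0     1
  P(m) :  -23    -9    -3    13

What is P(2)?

57

Write P(m) = am³ + bm² + cm + d; the 4 given values yield a linear system in the 4 coefficients.
Solving, P(m) = 3m³ + 5m² + 8m - 3.
Then P(2) = 57.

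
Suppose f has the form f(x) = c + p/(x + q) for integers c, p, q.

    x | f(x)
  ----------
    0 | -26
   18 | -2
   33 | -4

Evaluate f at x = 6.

14

(f(x) − c)(x + q) = p for each data point; the three points give a linear system in c and q, then p follows.
Solving: c = -6, q = -3, p = 60, so f(x) = -6 + 60/(x − 3).
Then f(6) = -6 + 60/3 = 14.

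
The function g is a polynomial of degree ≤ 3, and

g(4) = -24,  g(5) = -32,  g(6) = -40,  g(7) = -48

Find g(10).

First differences: -8, -8, -8.
Level-1 differences are constant, so g has degree 1.
Fitting a degree-1 polynomial gives g(m) = -8m + 8.
Then g(10) = -72.

-72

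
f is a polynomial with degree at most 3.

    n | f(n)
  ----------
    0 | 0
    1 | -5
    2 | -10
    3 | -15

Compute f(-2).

10

First differences: -5, -5, -5.
Level-1 differences are constant, so f has degree 1.
Fitting a degree-1 polynomial gives f(n) = -5n.
Then f(-2) = 10.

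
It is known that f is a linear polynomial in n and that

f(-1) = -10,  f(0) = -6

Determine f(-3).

Write f(n) = an + b; the 2 given values yield a linear system in the 2 coefficients.
Solving, f(n) = 4n - 6.
Then f(-3) = -18.

-18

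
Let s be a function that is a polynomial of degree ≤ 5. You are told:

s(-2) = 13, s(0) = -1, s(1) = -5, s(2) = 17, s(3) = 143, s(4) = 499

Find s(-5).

1039

Write s(m) = am^5 + bm^4 + cm³ + dm² + em + p; the 6 given values yield a linear system in the 6 coefficients.
Solving, the leading coefficient vanishes, and s(m) = 2m^4 + m³ - 4m² - 3m - 1.
Then s(-5) = 1039.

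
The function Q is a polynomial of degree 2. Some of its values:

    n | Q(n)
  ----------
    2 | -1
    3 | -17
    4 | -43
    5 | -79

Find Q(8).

Write Q(n) = an² + bn + c; the 4 given values yield a linear system in the 3 coefficients.
Solving, Q(n) = -5n² + 9n + 1.
Then Q(8) = -247.

-247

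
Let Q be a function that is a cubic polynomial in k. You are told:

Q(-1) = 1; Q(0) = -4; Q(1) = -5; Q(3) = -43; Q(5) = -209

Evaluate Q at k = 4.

Write Q(k) = ak³ + bk² + ck + d; the 5 given values yield a linear system in the 4 coefficients.
Solving, Q(k) = -2k³ + 2k² - k - 4.
Then Q(4) = -104.

-104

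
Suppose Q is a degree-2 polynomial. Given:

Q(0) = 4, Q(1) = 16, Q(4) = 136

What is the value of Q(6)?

Write Q(x) = ax² + bx + c; the 3 given values yield a linear system in the 3 coefficients.
Solving, Q(x) = 7x² + 5x + 4.
Then Q(6) = 286.

286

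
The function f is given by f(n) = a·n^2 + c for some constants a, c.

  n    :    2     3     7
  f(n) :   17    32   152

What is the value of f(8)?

From f(2) = 17 and f(3) = 32: 4a + c = 17 and 9a + c = 32.
Subtracting: 5a = 15, so a = 3; then c = 17 − 3·4 = 5.
So f(n) = 3n² + 5, and f(8) = 197.

197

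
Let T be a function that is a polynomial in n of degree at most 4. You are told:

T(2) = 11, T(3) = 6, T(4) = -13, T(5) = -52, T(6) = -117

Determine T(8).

-349

Write T(n) = an^4 + bn³ + cn² + dn + e; the 5 given values yield a linear system in the 5 coefficients.
Solving, the leading coefficient vanishes, and T(n) = -n³ + 2n² + 4n + 3.
Then T(8) = -349.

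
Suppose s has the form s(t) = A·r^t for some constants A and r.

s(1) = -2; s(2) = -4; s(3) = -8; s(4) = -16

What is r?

Consecutive ratio: -4/(-2) = 2, and -8/(-4) = 2, so r = 2.
Then A·2^1 = -2 gives A = -1, and s(t) = -1·2^t.

2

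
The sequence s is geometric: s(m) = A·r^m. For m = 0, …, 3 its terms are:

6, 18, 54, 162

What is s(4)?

486

Consecutive ratio: 18/6 = 3, and 54/18 = 3, so r = 3.
Then A·3^0 = 6 gives A = 6, and s(m) = 6·3^m.
s(4) = 6·3^4 = 486.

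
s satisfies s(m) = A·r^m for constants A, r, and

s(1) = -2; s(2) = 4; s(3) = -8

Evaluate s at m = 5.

-32

Consecutive ratio: 4/(-2) = -2, and -8/4 = -2, so r = -2.
Then A·(-2)^1 = -2 gives A = 1, and s(m) = 1·(-2)^m.
s(5) = 1·(-2)^5 = -32.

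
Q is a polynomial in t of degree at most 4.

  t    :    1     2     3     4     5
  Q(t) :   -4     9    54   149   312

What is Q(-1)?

-6

First differences: 13, 45, 95, 163. Second differences: 32, 50, 68. Third differences: 18, 18.
Level-3 differences are constant, so Q has degree 3.
Fitting a degree-3 polynomial gives Q(t) = 3t³ - 2t² - 2t - 3.
Then Q(-1) = -6.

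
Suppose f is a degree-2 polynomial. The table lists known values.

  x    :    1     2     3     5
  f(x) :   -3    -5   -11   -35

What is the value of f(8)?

Write f(x) = ax² + bx + c; the 4 given values yield a linear system in the 3 coefficients.
Solving, f(x) = -2x² + 4x - 5.
Then f(8) = -101.

-101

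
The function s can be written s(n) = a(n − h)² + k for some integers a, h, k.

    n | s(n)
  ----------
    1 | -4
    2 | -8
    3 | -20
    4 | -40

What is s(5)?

First differences -4, -12, -20; second difference -8 = 2a, so a = -4.
Expanding, the n-coefficient is −2ah = 8h; matching it to the data gives h = 1, and then k = -4.
So s(n) = -4(n − 1)² − 4.
s(5) = -4·4² − 4 = -68.

-68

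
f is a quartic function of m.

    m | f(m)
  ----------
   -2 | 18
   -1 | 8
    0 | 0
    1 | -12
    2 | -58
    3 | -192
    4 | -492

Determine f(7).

First differences: -10, -8, -12, -46, -134, -300. Second differences: 2, -4, -34, -88, -166. Third differences: -6, -30, -54, -78. Fourth differences: -24, -24, -24.
Level-4 differences are constant, so f has degree 4.
Fitting a degree-4 polynomial gives f(m) = -m^4 - 3m³ - m² - 7m.
Then f(7) = -3528.

-3528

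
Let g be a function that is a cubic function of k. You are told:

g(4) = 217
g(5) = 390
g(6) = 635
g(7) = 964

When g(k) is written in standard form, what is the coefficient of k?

Write g(k) = ak³ + bk² + ck + d; the 4 given values yield a linear system in the 4 coefficients.
Solving, g(k) = 2k³ + 6k² - 3k + 5.
The coefficient of k is -3.

-3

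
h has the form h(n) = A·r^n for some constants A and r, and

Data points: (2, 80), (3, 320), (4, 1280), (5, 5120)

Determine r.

4

Consecutive ratio: 320/80 = 4, and 1280/320 = 4, so r = 4.
Then A·4^2 = 80 gives A = 5, and h(n) = 5·4^n.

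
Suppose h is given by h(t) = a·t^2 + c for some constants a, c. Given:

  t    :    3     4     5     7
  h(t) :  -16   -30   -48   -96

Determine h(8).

-126

From h(3) = -16 and h(4) = -30: 9a + c = -16 and 16a + c = -30.
Subtracting: 7a = -14, so a = -2; then c = -16 − (-2)·9 = 2.
So h(t) = -2t² + 2, and h(8) = -126.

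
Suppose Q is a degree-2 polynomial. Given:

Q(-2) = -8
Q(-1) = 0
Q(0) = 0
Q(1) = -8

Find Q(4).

Write Q(k) = ak² + bk + c; the 4 given values yield a linear system in the 3 coefficients.
Solving, Q(k) = -4k² - 4k.
Then Q(4) = -80.

-80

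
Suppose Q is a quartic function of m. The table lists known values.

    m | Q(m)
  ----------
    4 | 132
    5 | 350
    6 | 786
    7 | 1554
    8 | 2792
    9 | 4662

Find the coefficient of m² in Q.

Write Q(m) = am^4 + bm³ + cm² + dm + e; the 6 given values yield a linear system in the 5 coefficients.
Solving, Q(m) = m^4 - 3m³ + 3m² + 5m.
The coefficient of m² is 3.

3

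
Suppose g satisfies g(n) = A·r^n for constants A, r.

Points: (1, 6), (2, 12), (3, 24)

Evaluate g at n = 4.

48

Consecutive ratio: 12/6 = 2, and 24/12 = 2, so r = 2.
Then A·2^1 = 6 gives A = 3, and g(n) = 3·2^n.
g(4) = 3·2^4 = 48.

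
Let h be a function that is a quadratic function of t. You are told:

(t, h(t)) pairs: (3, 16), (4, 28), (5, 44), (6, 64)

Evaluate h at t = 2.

Write h(t) = at² + bt + c; the 4 given values yield a linear system in the 3 coefficients.
Solving, h(t) = 2t² - 2t + 4.
Then h(2) = 8.

8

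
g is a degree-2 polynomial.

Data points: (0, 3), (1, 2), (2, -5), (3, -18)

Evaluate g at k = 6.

Write g(k) = ak² + bk + c; the 4 given values yield a linear system in the 3 coefficients.
Solving, g(k) = -3k² + 2k + 3.
Then g(6) = -93.

-93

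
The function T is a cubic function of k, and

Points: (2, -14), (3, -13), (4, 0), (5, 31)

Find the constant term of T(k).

-4

Write T(k) = ak³ + bk² + ck + d; the 4 given values yield a linear system in the 4 coefficients.
Solving, T(k) = k³ - 3k² - 3k - 4.
The constant term is T(0) = -4.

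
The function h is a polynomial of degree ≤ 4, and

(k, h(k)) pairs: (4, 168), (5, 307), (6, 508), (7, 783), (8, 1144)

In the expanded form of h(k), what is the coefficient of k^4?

0

First differences: 139, 201, 275, 361. Second differences: 62, 74, 86. Third differences: 12, 12.
Level-3 differences are constant, so h has degree 3.
Fitting a degree-3 polynomial gives h(k) = 2k³ + k² + 8k - 8.
The coefficient of k^4 is 0.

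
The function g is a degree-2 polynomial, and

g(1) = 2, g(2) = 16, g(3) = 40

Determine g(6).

172

Write g(n) = an² + bn + c; the 3 given values yield a linear system in the 3 coefficients.
Solving, g(n) = 5n² - n - 2.
Then g(6) = 172.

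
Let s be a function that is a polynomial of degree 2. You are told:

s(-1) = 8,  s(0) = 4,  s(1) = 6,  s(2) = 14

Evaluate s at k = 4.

First differences: -4, 2, 8. Second differences: 6, 6.
Level-2 differences are constant, so s has degree 2.
Fitting a degree-2 polynomial gives s(k) = 3k² - k + 4.
Then s(4) = 48.

48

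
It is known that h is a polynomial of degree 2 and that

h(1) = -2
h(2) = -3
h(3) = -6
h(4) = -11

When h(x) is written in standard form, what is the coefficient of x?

Write h(x) = ax² + bx + c; the 4 given values yield a linear system in the 3 coefficients.
Solving, h(x) = -x² + 2x - 3.
The coefficient of x is 2.

2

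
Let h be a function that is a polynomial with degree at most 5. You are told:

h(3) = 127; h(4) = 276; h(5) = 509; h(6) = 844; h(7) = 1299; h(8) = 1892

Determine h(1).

First differences: 149, 233, 335, 455, 593. Second differences: 84, 102, 120, 138. Third differences: 18, 18, 18.
Level-3 differences are constant, so h has degree 3.
Fitting a degree-3 polynomial gives h(k) = 3k³ + 6k² - 4k + 4.
Then h(1) = 9.

9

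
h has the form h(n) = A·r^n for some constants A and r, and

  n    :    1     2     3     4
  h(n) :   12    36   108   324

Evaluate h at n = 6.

Consecutive ratio: 36/12 = 3, and 108/36 = 3, so r = 3.
Then A·3^1 = 12 gives A = 4, and h(n) = 4·3^n.
h(6) = 4·3^6 = 2916.

2916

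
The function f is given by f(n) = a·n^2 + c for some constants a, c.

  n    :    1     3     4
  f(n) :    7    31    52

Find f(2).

16

From f(1) = 7 and f(3) = 31: 1a + c = 7 and 9a + c = 31.
Subtracting: 8a = 24, so a = 3; then c = 7 − 3·1 = 4.
So f(n) = 3n² + 4, and f(2) = 16.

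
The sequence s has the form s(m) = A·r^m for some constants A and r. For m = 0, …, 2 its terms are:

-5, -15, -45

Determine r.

3

Consecutive ratio: -15/(-5) = 3, and -45/(-15) = 3, so r = 3.
Then A·3^0 = -5 gives A = -5, and s(m) = -5·3^m.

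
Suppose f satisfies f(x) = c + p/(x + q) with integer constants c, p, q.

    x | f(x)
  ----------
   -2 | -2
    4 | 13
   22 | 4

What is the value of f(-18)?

(f(x) − c)(x + q) = p for each data point; the three points give a linear system in c and q, then p follows.
Solving: c = 3, q = -2, p = 20, so f(x) = 3 + 20/(x − 2).
Then f(-18) = 3 + 20/(-20) = 2.

2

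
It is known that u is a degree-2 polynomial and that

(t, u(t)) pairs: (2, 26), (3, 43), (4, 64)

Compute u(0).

Write u(t) = at² + bt + c; the 3 given values yield a linear system in the 3 coefficients.
Solving, u(t) = 2t² + 7t + 4.
Then u(0) = 4.

4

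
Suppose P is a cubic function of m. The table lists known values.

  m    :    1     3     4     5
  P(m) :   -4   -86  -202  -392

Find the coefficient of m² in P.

Write P(m) = am³ + bm² + cm + d; the 4 given values yield a linear system in the 4 coefficients.
Solving, P(m) = -3m³ - m² + 2m - 2.
The coefficient of m² is -1.

-1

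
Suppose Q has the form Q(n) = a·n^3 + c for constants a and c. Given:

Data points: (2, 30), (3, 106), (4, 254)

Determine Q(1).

From Q(2) = 30 and Q(3) = 106: 8a + c = 30 and 27a + c = 106.
Subtracting: 19a = 76, so a = 4; then c = 30 − 4·8 = -2.
So Q(n) = 4n³ − 2, and Q(1) = 2.

2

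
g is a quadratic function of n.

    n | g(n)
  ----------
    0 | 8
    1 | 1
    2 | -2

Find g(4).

4

Write g(n) = an² + bn + c; the 3 given values yield a linear system in the 3 coefficients.
Solving, g(n) = 2n² - 9n + 8.
Then g(4) = 4.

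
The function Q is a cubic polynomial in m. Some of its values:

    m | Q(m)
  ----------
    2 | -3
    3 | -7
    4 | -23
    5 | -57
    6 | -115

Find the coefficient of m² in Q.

First differences: -4, -16, -34, -58. Second differences: -12, -18, -24. Third differences: -6, -6.
Level-3 differences are constant, so Q has degree 3.
Fitting a degree-3 polynomial gives Q(m) = -m³ + 3m² - 7.
The coefficient of m² is 3.

3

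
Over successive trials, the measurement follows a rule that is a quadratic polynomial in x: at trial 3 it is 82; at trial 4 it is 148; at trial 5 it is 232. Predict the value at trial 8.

Write the value at x as s(x).
Write s(x) = ax² + bx + c; the 3 given values yield a linear system in the 3 coefficients.
Solving, s(x) = 9x² + 3x - 8.
Then s(8) = 592.

592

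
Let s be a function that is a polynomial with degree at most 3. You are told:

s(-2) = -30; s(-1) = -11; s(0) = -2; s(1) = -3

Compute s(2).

-14

Write s(n) = an³ + bn² + cn + d; the 4 given values yield a linear system in the 4 coefficients.
Solving, the leading coefficient vanishes, and s(n) = -5n² + 4n - 2.
Then s(2) = -14.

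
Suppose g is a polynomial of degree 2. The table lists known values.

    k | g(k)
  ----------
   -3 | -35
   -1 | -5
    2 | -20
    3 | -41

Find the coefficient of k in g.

-1

Write g(k) = ak² + bk + c; the 4 given values yield a linear system in the 3 coefficients.
Solving, g(k) = -4k² - k - 2.
The coefficient of k is -1.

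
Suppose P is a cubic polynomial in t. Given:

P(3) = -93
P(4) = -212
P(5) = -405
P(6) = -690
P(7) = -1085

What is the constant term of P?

Write P(t) = at³ + bt² + ct + d; the 5 given values yield a linear system in the 4 coefficients.
Solving, P(t) = -3t³ - t² - t.
The constant term is P(0) = 0.

0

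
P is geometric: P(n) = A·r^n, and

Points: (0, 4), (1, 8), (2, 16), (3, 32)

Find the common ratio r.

Consecutive ratio: 8/4 = 2, and 16/8 = 2, so r = 2.
Then A·2^0 = 4 gives A = 4, and P(n) = 4·2^n.

2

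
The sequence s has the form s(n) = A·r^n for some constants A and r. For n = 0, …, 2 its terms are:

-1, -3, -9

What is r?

Consecutive ratio: -3/(-1) = 3, and -9/(-3) = 3, so r = 3.
Then A·3^0 = -1 gives A = -1, and s(n) = -1·3^n.

3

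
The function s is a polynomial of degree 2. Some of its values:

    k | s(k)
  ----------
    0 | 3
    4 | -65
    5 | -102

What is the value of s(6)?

Write s(k) = ak² + bk + c; the 3 given values yield a linear system in the 3 coefficients.
Solving, s(k) = -4k² - k + 3.
Then s(6) = -147.

-147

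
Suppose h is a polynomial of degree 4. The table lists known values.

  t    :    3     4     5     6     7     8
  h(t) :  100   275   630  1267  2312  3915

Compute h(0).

-5

First differences: 175, 355, 637, 1045, 1603. Second differences: 180, 282, 408, 558. Third differences: 102, 126, 150. Fourth differences: 24, 24.
Level-4 differences are constant, so h has degree 4.
Fitting a degree-4 polynomial gives h(t) = t^4 - t³ + 5t² + 2t - 5.
Then h(0) = -5.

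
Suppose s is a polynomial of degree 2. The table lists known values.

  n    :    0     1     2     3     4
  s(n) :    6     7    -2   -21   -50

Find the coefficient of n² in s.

First differences: 1, -9, -19, -29. Second differences: -10, -10, -10.
Level-2 differences are constant, so s has degree 2.
Fitting a degree-2 polynomial gives s(n) = -5n² + 6n + 6.
The coefficient of n² is -5.

-5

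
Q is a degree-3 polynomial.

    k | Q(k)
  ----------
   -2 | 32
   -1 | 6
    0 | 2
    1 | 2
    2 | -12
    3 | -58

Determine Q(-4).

222

Write Q(k) = ak³ + bk² + ck + d; the 6 given values yield a linear system in the 4 coefficients.
Solving, Q(k) = -3k³ + 2k² + k + 2.
Then Q(-4) = 222.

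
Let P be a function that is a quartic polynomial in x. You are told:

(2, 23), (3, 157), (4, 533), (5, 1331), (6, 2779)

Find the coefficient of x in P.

Write P(x) = ax^4 + bx³ + cx² + dx + e; the 5 given values yield a linear system in the 5 coefficients.
Solving, P(x) = 2x^4 + 2x³ - 7x² + x + 1.
The coefficient of x is 1.

1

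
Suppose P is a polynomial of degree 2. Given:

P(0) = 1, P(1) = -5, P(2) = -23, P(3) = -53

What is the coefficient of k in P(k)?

First differences: -6, -18, -30. Second differences: -12, -12.
Level-2 differences are constant, so P has degree 2.
Fitting a degree-2 polynomial gives P(k) = -6k² + 1.
The coefficient of k is 0.

0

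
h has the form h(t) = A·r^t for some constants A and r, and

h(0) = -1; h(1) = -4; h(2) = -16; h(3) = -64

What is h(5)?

Consecutive ratio: -4/(-1) = 4, and -16/(-4) = 4, so r = 4.
Then A·4^0 = -1 gives A = -1, and h(t) = -1·4^t.
h(5) = -1·4^5 = -1024.

-1024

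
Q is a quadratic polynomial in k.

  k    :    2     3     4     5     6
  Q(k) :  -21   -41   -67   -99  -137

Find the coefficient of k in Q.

First differences: -20, -26, -32, -38. Second differences: -6, -6, -6.
Level-2 differences are constant, so Q has degree 2.
Fitting a degree-2 polynomial gives Q(k) = -3k² - 5k + 1.
The coefficient of k is -5.

-5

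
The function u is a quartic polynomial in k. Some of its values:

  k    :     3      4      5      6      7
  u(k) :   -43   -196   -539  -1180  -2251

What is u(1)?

5

Write u(k) = ak^4 + bk³ + ck² + dk + e; the 5 given values yield a linear system in the 5 coefficients.
Solving, u(k) = -k^4 + 2k² + 8k - 4.
Then u(1) = 5.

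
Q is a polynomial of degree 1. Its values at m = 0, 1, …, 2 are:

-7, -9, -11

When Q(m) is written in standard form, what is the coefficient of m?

First differences: -2, -2.
Level-1 differences are constant, so Q has degree 1.
Fitting a degree-1 polynomial gives Q(m) = -2m - 7.
The coefficient of m is -2.

-2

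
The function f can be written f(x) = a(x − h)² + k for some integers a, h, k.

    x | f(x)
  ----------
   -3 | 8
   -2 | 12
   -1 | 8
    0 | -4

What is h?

-2

First differences 4, -4, -12; second difference -8 = 2a, so a = -4.
Expanding, the x-coefficient is −2ah = 8h; matching it to the data gives h = -2, and then k = 12.
So f(x) = -4(x + 2)² + 12.
Hence h = -2.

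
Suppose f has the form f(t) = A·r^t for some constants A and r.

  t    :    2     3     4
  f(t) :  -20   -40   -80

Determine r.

2

Consecutive ratio: -40/(-20) = 2, and -80/(-40) = 2, so r = 2.
Then A·2^2 = -20 gives A = -5, and f(t) = -5·2^t.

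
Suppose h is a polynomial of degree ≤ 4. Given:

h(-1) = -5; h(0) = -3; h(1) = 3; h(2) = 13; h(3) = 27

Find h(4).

First differences: 2, 6, 10, 14. Second differences: 4, 4, 4.
Level-2 differences are constant, so h has degree 2.
Fitting a degree-2 polynomial gives h(m) = 2m² + 4m - 3.
Then h(4) = 45.

45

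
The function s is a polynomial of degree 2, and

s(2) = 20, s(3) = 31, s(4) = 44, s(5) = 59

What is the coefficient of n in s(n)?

First differences: 11, 13, 15. Second differences: 2, 2.
Level-2 differences are constant, so s has degree 2.
Fitting a degree-2 polynomial gives s(n) = n² + 6n + 4.
The coefficient of n is 6.

6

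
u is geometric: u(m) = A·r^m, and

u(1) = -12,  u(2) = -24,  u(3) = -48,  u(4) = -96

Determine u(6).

-384

Consecutive ratio: -24/(-12) = 2, and -48/(-24) = 2, so r = 2.
Then A·2^1 = -12 gives A = -6, and u(m) = -6·2^m.
u(6) = -6·2^6 = -384.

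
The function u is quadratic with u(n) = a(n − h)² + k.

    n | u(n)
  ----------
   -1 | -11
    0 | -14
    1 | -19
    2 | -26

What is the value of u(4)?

-46

First differences -3, -5, -7; second difference -2 = 2a, so a = -1.
Expanding, the n-coefficient is −2ah = 2h; matching it to the data gives h = -2, and then k = -10.
So u(n) = -1(n + 2)² − 10.
u(4) = -1·6² − 10 = -46.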